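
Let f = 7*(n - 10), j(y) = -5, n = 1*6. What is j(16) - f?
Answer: 23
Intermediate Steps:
n = 6
f = -28 (f = 7*(6 - 10) = 7*(-4) = -28)
j(16) - f = -5 - 1*(-28) = -5 + 28 = 23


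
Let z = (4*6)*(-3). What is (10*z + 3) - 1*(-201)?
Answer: -516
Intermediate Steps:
z = -72 (z = 24*(-3) = -72)
(10*z + 3) - 1*(-201) = (10*(-72) + 3) - 1*(-201) = (-720 + 3) + 201 = -717 + 201 = -516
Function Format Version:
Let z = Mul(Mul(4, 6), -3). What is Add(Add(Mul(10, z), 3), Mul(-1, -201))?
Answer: -516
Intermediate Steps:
z = -72 (z = Mul(24, -3) = -72)
Add(Add(Mul(10, z), 3), Mul(-1, -201)) = Add(Add(Mul(10, -72), 3), Mul(-1, -201)) = Add(Add(-720, 3), 201) = Add(-717, 201) = -516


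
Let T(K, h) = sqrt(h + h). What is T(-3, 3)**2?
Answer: 6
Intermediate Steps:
T(K, h) = sqrt(2)*sqrt(h) (T(K, h) = sqrt(2*h) = sqrt(2)*sqrt(h))
T(-3, 3)**2 = (sqrt(2)*sqrt(3))**2 = (sqrt(6))**2 = 6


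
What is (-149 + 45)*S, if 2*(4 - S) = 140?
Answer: 6864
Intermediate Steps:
S = -66 (S = 4 - 1/2*140 = 4 - 70 = -66)
(-149 + 45)*S = (-149 + 45)*(-66) = -104*(-66) = 6864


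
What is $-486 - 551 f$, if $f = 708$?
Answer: $-390594$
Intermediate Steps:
$-486 - 551 f = -486 - 390108 = -390594$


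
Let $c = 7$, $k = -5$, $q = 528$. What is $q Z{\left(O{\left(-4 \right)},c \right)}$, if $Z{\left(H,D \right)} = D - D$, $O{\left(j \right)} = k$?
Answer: $0$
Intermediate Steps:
$O{\left(j \right)} = -5$
$Z{\left(H,D \right)} = 0$
$q Z{\left(O{\left(-4 \right)},c \right)} = 528 \cdot 0 = 0$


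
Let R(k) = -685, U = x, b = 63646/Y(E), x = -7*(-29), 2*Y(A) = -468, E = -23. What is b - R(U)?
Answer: 48322/117 ≈ 413.01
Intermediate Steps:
Y(A) = -234 (Y(A) = (½)*(-468) = -234)
x = 203
b = -31823/117 (b = 63646/(-234) = 63646*(-1/234) = -31823/117 ≈ -271.99)
U = 203
b - R(U) = -31823/117 - 1*(-685) = -31823/117 + 685 = 48322/117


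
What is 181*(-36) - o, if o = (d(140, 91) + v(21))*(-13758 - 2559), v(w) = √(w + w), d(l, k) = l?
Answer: 2277864 + 16317*√42 ≈ 2.3836e+6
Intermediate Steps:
v(w) = √2*√w (v(w) = √(2*w) = √2*√w)
o = -2284380 - 16317*√42 (o = (140 + √2*√21)*(-13758 - 2559) = (140 + √42)*(-16317) = -2284380 - 16317*√42 ≈ -2.3901e+6)
181*(-36) - o = 181*(-36) - (-2284380 - 16317*√42) = -6516 + (2284380 + 16317*√42) = 2277864 + 16317*√42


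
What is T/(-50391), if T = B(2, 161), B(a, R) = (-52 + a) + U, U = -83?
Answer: 133/50391 ≈ 0.0026394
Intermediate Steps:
B(a, R) = -135 + a (B(a, R) = (-52 + a) - 83 = -135 + a)
T = -133 (T = -135 + 2 = -133)
T/(-50391) = -133/(-50391) = -133*(-1/50391) = 133/50391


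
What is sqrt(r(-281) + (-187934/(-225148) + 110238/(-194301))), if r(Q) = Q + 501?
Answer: sqrt(11709379915231793697210)/7291080258 ≈ 14.841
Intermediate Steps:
r(Q) = 501 + Q
sqrt(r(-281) + (-187934/(-225148) + 110238/(-194301))) = sqrt((501 - 281) + (-187934/(-225148) + 110238/(-194301))) = sqrt(220 + (-187934*(-1/225148) + 110238*(-1/194301))) = sqrt(220 + (93967/112574 - 36746/64767)) = sqrt(220 + 1949316485/7291080258) = sqrt(1605986973245/7291080258) = sqrt(11709379915231793697210)/7291080258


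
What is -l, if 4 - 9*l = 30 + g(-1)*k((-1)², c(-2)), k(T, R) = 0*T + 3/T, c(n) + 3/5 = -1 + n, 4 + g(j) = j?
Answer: 11/9 ≈ 1.2222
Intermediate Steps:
g(j) = -4 + j
c(n) = -8/5 + n (c(n) = -⅗ + (-1 + n) = -8/5 + n)
k(T, R) = 3/T (k(T, R) = 0 + 3/T = 3/T)
l = -11/9 (l = 4/9 - (30 + (-4 - 1)*(3/((-1)²)))/9 = 4/9 - (30 - 15/1)/9 = 4/9 - (30 - 15)/9 = 4/9 - ⅑*15 = 4/9 - 5/3 = -11/9 ≈ -1.2222)
-l = -1*(-11/9) = 11/9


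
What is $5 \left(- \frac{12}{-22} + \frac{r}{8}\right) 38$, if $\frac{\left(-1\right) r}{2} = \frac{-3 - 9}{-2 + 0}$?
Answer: $- \frac{1995}{11} \approx -181.36$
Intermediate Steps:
$r = -12$ ($r = - 2 \frac{-3 - 9}{-2 + 0} = - 2 \left(- \frac{12}{-2}\right) = - 2 \left(\left(-12\right) \left(- \frac{1}{2}\right)\right) = \left(-2\right) 6 = -12$)
$5 \left(- \frac{12}{-22} + \frac{r}{8}\right) 38 = 5 \left(- \frac{12}{-22} - \frac{12}{8}\right) 38 = 5 \left(\left(-12\right) \left(- \frac{1}{22}\right) - \frac{3}{2}\right) 38 = 5 \left(\frac{6}{11} - \frac{3}{2}\right) 38 = 5 \left(- \frac{21}{22}\right) 38 = \left(- \frac{105}{22}\right) 38 = - \frac{1995}{11}$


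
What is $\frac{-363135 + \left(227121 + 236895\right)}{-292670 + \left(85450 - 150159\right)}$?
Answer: $- \frac{9171}{32489} \approx -0.28228$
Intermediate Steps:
$\frac{-363135 + \left(227121 + 236895\right)}{-292670 + \left(85450 - 150159\right)} = \frac{-363135 + 464016}{-292670 - 64709} = \frac{100881}{-357379} = 100881 \left(- \frac{1}{357379}\right) = - \frac{9171}{32489}$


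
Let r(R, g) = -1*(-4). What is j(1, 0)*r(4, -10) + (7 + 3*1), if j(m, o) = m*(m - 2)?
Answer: 6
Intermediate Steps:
j(m, o) = m*(-2 + m)
r(R, g) = 4
j(1, 0)*r(4, -10) + (7 + 3*1) = (1*(-2 + 1))*4 + (7 + 3*1) = (1*(-1))*4 + (7 + 3) = -1*4 + 10 = -4 + 10 = 6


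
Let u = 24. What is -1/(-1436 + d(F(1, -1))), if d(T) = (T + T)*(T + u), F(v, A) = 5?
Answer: 1/1146 ≈ 0.00087260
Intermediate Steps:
d(T) = 2*T*(24 + T) (d(T) = (T + T)*(T + 24) = (2*T)*(24 + T) = 2*T*(24 + T))
-1/(-1436 + d(F(1, -1))) = -1/(-1436 + 2*5*(24 + 5)) = -1/(-1436 + 2*5*29) = -1/(-1436 + 290) = -1/(-1146) = -1*(-1/1146) = 1/1146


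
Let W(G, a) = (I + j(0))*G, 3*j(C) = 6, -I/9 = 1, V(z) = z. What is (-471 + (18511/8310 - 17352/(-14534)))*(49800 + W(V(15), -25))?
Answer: -93547503538649/4025918 ≈ -2.3236e+7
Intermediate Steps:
I = -9 (I = -9*1 = -9)
j(C) = 2 (j(C) = (1/3)*6 = 2)
W(G, a) = -7*G (W(G, a) = (-9 + 2)*G = -7*G)
(-471 + (18511/8310 - 17352/(-14534)))*(49800 + W(V(15), -25)) = (-471 + (18511/8310 - 17352/(-14534)))*(49800 - 7*15) = (-471 + (18511*(1/8310) - 17352*(-1/14534)))*(49800 - 105) = (-471 + (18511/8310 + 8676/7267))*49695 = (-471 + 206616997/60388770)*49695 = -28236493673/60388770*49695 = -93547503538649/4025918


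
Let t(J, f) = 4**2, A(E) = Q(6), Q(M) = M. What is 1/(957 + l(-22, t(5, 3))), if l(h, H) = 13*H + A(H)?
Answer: 1/1171 ≈ 0.00085397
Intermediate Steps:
A(E) = 6
t(J, f) = 16
l(h, H) = 6 + 13*H (l(h, H) = 13*H + 6 = 6 + 13*H)
1/(957 + l(-22, t(5, 3))) = 1/(957 + (6 + 13*16)) = 1/(957 + (6 + 208)) = 1/(957 + 214) = 1/1171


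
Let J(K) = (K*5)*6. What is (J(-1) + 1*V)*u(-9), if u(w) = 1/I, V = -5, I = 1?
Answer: -35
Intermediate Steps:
u(w) = 1 (u(w) = 1/1 = 1)
J(K) = 30*K (J(K) = (5*K)*6 = 30*K)
(J(-1) + 1*V)*u(-9) = (30*(-1) + 1*(-5))*1 = (-30 - 5)*1 = -35*1 = -35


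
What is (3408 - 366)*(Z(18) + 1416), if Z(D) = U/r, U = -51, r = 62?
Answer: 133454061/31 ≈ 4.3050e+6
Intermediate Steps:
Z(D) = -51/62
(3408 - 366)*(Z(18) + 1416) = (3408 - 366)*(-51/62 + 1416) = 3042*(87741/62) = 133454061/31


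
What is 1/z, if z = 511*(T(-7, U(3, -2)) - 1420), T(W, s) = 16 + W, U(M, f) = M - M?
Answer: -1/721021 ≈ -1.3869e-6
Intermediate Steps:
U(M, f) = 0
z = -721021 (z = 511*((16 - 7) - 1420) = 511*(9 - 1420) = 511*(-1411) = -721021)
1/z = 1/(-721021) = -1/721021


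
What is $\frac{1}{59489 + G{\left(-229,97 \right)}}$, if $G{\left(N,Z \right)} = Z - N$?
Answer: $\frac{1}{59815} \approx 1.6718 \cdot 10^{-5}$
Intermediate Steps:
$\frac{1}{59489 + G{\left(-229,97 \right)}} = \frac{1}{59489 + \left(97 - -229\right)} = \frac{1}{59489 + \left(97 + 229\right)} = \frac{1}{59489 + 326} = \frac{1}{59815}$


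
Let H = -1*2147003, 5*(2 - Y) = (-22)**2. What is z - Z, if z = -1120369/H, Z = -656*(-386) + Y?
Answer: -2717254276973/10735015 ≈ -2.5312e+5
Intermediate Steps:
Y = -474/5 (Y = 2 - 1/5*(-22)**2 = 2 - 1/5*484 = 2 - 484/5 = -474/5 ≈ -94.800)
H = -2147003
Z = 1265606/5 (Z = -656*(-386) - 474/5 = 253216 - 474/5 = 1265606/5 ≈ 2.5312e+5)
z = 1120369/2147003 (z = -1120369/(-2147003) = -1120369*(-1/2147003) = 1120369/2147003 ≈ 0.52183)
z - Z = 1120369/2147003 - 1*1265606/5 = 1120369/2147003 - 1265606/5 = -2717254276973/10735015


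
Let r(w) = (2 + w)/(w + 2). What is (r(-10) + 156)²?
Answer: 24649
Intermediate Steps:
r(w) = 1 (r(w) = (2 + w)/(2 + w) = 1)
(r(-10) + 156)² = (1 + 156)² = 157² = 24649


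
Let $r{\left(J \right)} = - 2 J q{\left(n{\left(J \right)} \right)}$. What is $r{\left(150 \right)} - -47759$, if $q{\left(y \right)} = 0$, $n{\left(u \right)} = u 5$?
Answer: $47759$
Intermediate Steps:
$n{\left(u \right)} = 5 u$
$r{\left(J \right)} = 0$ ($r{\left(J \right)} = - 2 J 0 = 0$)
$r{\left(150 \right)} - -47759 = 0 - -47759 = 0 + 47759 = 47759$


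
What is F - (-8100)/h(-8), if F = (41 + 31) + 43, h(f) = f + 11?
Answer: 2815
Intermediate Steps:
h(f) = 11 + f
F = 115 (F = 72 + 43 = 115)
F - (-8100)/h(-8) = 115 - (-8100)/(11 - 8) = 115 - (-8100)/3 = 115 - 100*(-27) = 115 + 2700 = 2815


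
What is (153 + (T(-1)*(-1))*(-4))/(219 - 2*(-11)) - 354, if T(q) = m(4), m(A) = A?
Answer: -85145/241 ≈ -353.30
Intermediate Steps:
T(q) = 4
(153 + (T(-1)*(-1))*(-4))/(219 - 2*(-11)) - 354 = (153 + (4*(-1))*(-4))/(219 - 2*(-11)) - 354 = (153 - 4*(-4))/(219 + 22) - 354 = (153 + 16)/241 - 354 = 169*(1/241) - 354 = 169/241 - 354 = -85145/241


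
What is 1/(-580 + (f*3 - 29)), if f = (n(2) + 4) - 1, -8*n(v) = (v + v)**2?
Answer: -1/606 ≈ -0.0016502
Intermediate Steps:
n(v) = -v**2/2 (n(v) = -(v + v)**2/8 = -4*v**2/8 = -v**2/2)
f = 1 (f = (-1/2*2**2 + 4) - 1 = (-1/2*4 + 4) - 1 = (-2 + 4) - 1 = 2 - 1 = 1)
1/(-580 + (f*3 - 29)) = 1/(-580 + (1*3 - 29)) = 1/(-580 + (3 - 29)) = 1/(-580 - 26) = 1/(-606) = -1/606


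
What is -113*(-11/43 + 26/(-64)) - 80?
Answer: -7137/1376 ≈ -5.1868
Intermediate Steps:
-113*(-11/43 + 26/(-64)) - 80 = -113*(-11*1/43 + 26*(-1/64)) - 80 = -113*(-11/43 - 13/32) - 80 = -113*(-911/1376) - 80 = 102943/1376 - 80 = -7137/1376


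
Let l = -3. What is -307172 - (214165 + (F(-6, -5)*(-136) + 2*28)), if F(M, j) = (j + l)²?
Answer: -512689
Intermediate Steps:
F(M, j) = (-3 + j)² (F(M, j) = (j - 3)² = (-3 + j)²)
-307172 - (214165 + (F(-6, -5)*(-136) + 2*28)) = -307172 - (214165 + ((-3 - 5)²*(-136) + 2*28)) = -307172 - (214165 + ((-8)²*(-136) + 56)) = -307172 - (214165 + (64*(-136) + 56)) = -307172 - (214165 + (-8704 + 56)) = -307172 - (214165 - 8648) = -307172 - 1*205517 = -307172 - 205517 = -512689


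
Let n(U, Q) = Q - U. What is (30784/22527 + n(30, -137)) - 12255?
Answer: -279799610/22527 ≈ -12421.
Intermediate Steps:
(30784/22527 + n(30, -137)) - 12255 = (30784/22527 + (-137 - 1*30)) - 12255 = (30784*(1/22527) + (-137 - 30)) - 12255 = (30784/22527 - 167) - 12255 = -3731225/22527 - 12255 = -279799610/22527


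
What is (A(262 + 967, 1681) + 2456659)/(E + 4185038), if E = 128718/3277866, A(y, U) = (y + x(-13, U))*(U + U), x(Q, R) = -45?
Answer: 3516749772037/2286332316271 ≈ 1.5382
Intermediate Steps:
A(y, U) = 2*U*(-45 + y) (A(y, U) = (y - 45)*(U + U) = (-45 + y)*(2*U) = 2*U*(-45 + y))
E = 21453/546311 (E = 128718*(1/3277866) = 21453/546311 ≈ 0.039269)
(A(262 + 967, 1681) + 2456659)/(E + 4185038) = (2*1681*(-45 + (262 + 967)) + 2456659)/(21453/546311 + 4185038) = (2*1681*(-45 + 1229) + 2456659)/(2286332316271/546311) = (2*1681*1184 + 2456659)*(546311/2286332316271) = (3980608 + 2456659)*(546311/2286332316271) = 6437267*(546311/2286332316271) = 3516749772037/2286332316271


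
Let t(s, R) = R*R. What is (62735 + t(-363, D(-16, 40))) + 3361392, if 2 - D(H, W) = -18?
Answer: 3424527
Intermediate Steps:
D(H, W) = 20 (D(H, W) = 2 - 1*(-18) = 2 + 18 = 20)
t(s, R) = R**2
(62735 + t(-363, D(-16, 40))) + 3361392 = (62735 + 20**2) + 3361392 = (62735 + 400) + 3361392 = 63135 + 3361392 = 3424527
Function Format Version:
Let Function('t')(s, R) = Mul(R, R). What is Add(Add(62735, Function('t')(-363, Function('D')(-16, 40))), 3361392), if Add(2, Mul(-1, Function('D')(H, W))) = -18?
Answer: 3424527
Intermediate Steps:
Function('D')(H, W) = 20 (Function('D')(H, W) = Add(2, Mul(-1, -18)) = Add(2, 18) = 20)
Function('t')(s, R) = Pow(R, 2)
Add(Add(62735, Function('t')(-363, Function('D')(-16, 40))), 3361392) = Add(Add(62735, Pow(20, 2)), 3361392) = Add(Add(62735, 400), 3361392) = Add(63135, 3361392) = 3424527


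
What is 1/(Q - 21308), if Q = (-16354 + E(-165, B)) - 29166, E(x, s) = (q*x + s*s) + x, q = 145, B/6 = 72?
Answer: 1/95706 ≈ 1.0449e-5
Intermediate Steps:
B = 432 (B = 6*72 = 432)
E(x, s) = s**2 + 146*x (E(x, s) = (145*x + s*s) + x = (145*x + s**2) + x = (s**2 + 145*x) + x = s**2 + 146*x)
Q = 117014 (Q = (-16354 + (432**2 + 146*(-165))) - 29166 = (-16354 + (186624 - 24090)) - 29166 = (-16354 + 162534) - 29166 = 146180 - 29166 = 117014)
1/(Q - 21308) = 1/(117014 - 21308) = 1/95706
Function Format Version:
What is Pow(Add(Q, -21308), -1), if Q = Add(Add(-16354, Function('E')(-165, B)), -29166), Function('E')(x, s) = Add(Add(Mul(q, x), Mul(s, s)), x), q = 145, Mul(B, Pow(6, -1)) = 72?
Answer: Rational(1, 95706) ≈ 1.0449e-5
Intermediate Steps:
B = 432 (B = Mul(6, 72) = 432)
Function('E')(x, s) = Add(Pow(s, 2), Mul(146, x)) (Function('E')(x, s) = Add(Add(Mul(145, x), Mul(s, s)), x) = Add(Add(Mul(145, x), Pow(s, 2)), x) = Add(Add(Pow(s, 2), Mul(145, x)), x) = Add(Pow(s, 2), Mul(146, x)))
Q = 117014 (Q = Add(Add(-16354, Add(Pow(432, 2), Mul(146, -165))), -29166) = Add(Add(-16354, Add(186624, -24090)), -29166) = Add(Add(-16354, 162534), -29166) = Add(146180, -29166) = 117014)
Pow(Add(Q, -21308), -1) = Pow(Add(117014, -21308), -1) = Pow(95706, -1) = Rational(1, 95706)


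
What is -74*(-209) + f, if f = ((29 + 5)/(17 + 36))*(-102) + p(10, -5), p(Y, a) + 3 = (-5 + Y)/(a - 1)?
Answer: 4896161/318 ≈ 15397.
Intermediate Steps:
p(Y, a) = -3 + (-5 + Y)/(-1 + a) (p(Y, a) = -3 + (-5 + Y)/(a - 1) = -3 + (-5 + Y)/(-1 + a))
f = -22027/318 (f = ((29 + 5)/(17 + 36))*(-102) + (-2 + 10 - 3*(-5))/(-1 - 5) = (34/53)*(-102) + (-2 + 10 + 15)/(-6) = (34*(1/53))*(-102) - ⅙*23 = (34/53)*(-102) - 23/6 = -3468/53 - 23/6 = -22027/318 ≈ -69.267)
-74*(-209) + f = -74*(-209) - 22027/318 = 15466 - 22027/318 = 4896161/318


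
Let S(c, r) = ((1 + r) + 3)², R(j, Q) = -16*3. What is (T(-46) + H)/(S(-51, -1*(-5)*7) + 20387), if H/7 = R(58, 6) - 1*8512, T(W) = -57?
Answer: -59977/21908 ≈ -2.7377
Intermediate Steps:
R(j, Q) = -48
H = -59920 (H = 7*(-48 - 1*8512) = 7*(-48 - 8512) = 7*(-8560) = -59920)
S(c, r) = (4 + r)²
(T(-46) + H)/(S(-51, -1*(-5)*7) + 20387) = (-57 - 59920)/((4 - 1*(-5)*7)² + 20387) = -59977/((4 + 5*7)² + 20387) = -59977/((4 + 35)² + 20387) = -59977/(39² + 20387) = -59977/(1521 + 20387) = -59977/21908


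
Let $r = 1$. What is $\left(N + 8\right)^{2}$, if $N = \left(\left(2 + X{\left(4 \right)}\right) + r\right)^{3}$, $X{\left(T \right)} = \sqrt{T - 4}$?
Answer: $1225$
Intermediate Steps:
$X{\left(T \right)} = \sqrt{-4 + T}$
$N = 27$ ($N = \left(\left(2 + \sqrt{-4 + 4}\right) + 1\right)^{3} = \left(\left(2 + \sqrt{0}\right) + 1\right)^{3} = \left(\left(2 + 0\right) + 1\right)^{3} = \left(2 + 1\right)^{3} = 3^{3} = 27$)
$\left(N + 8\right)^{2} = \left(27 + 8\right)^{2} = 35^{2} = 1225$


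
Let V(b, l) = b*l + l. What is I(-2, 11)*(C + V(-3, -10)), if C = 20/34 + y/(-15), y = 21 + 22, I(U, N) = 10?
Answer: 9038/51 ≈ 177.22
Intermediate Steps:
V(b, l) = l + b*l
y = 43
C = -581/255 (C = 20/34 + 43/(-15) = 20*(1/34) + 43*(-1/15) = 10/17 - 43/15 = -581/255 ≈ -2.2784)
I(-2, 11)*(C + V(-3, -10)) = 10*(-581/255 - 10*(1 - 3)) = 10*(-581/255 - 10*(-2)) = 10*(-581/255 + 20) = 10*(4519/255) = 9038/51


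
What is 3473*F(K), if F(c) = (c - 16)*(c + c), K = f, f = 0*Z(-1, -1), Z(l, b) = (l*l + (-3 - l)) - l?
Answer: 0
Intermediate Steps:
Z(l, b) = -3 + l² - 2*l (Z(l, b) = (l² + (-3 - l)) - l = (-3 + l² - l) - l = -3 + l² - 2*l)
f = 0 (f = 0*(-3 + (-1)² - 2*(-1)) = 0*(-3 + 1 + 2) = 0*0 = 0)
K = 0
F(c) = 2*c*(-16 + c) (F(c) = (-16 + c)*(2*c) = 2*c*(-16 + c))
3473*F(K) = 3473*(2*0*(-16 + 0)) = 3473*(2*0*(-16)) = 3473*0 = 0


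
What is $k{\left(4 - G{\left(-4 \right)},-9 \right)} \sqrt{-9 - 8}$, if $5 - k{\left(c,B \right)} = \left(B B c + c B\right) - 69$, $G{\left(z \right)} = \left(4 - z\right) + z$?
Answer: $74 i \sqrt{17} \approx 305.11 i$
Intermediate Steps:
$G{\left(z \right)} = 4$
$k{\left(c,B \right)} = 74 - B c - c B^{2}$ ($k{\left(c,B \right)} = 5 - \left(\left(B B c + c B\right) - 69\right) = 5 - \left(\left(B^{2} c + B c\right) - 69\right) = 5 - \left(\left(c B^{2} + B c\right) - 69\right) = 5 - \left(\left(B c + c B^{2}\right) - 69\right) = 5 - \left(-69 + B c + c B^{2}\right) = 74 - B c - c B^{2}$)
$k{\left(4 - G{\left(-4 \right)},-9 \right)} \sqrt{-9 - 8} = \left(74 - - 9 \left(4 - 4\right) - \left(4 - 4\right) \left(-9\right)^{2}\right) \sqrt{-9 - 8} = \left(74 - - 9 \left(4 - 4\right) - \left(4 - 4\right) 81\right) \sqrt{-17} = \left(74 - \left(-9\right) 0 - 0 \cdot 81\right) i \sqrt{17} = \left(74 + 0 + 0\right) i \sqrt{17} = 74 i \sqrt{17}$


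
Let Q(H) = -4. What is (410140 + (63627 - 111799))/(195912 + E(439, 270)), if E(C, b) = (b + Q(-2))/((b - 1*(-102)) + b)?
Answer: 116191728/62887885 ≈ 1.8476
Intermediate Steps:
E(C, b) = (-4 + b)/(102 + 2*b) (E(C, b) = (b - 4)/((b - 1*(-102)) + b) = (-4 + b)/((b + 102) + b) = (-4 + b)/((102 + b) + b) = (-4 + b)/(102 + 2*b))
(410140 + (63627 - 111799))/(195912 + E(439, 270)) = (410140 + (63627 - 111799))/(195912 + (-4 + 270)/(2*(51 + 270))) = (410140 - 48172)/(195912 + (½)*266/321) = 361968/(195912 + (½)*(1/321)*266) = 361968/(195912 + 133/321) = 361968/(62887885/321) = 361968*(321/62887885) = 116191728/62887885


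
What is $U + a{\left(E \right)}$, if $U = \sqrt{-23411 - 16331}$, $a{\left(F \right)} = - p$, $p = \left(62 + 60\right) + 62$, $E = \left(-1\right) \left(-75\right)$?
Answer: $-184 + i \sqrt{39742} \approx -184.0 + 199.35 i$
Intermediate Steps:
$E = 75$
$p = 184$ ($p = 122 + 62 = 184$)
$a{\left(F \right)} = -184$ ($a{\left(F \right)} = \left(-1\right) 184 = -184$)
$U = i \sqrt{39742}$ ($U = \sqrt{-39742} = i \sqrt{39742} \approx 199.35 i$)
$U + a{\left(E \right)} = i \sqrt{39742} - 184 = -184 + i \sqrt{39742}$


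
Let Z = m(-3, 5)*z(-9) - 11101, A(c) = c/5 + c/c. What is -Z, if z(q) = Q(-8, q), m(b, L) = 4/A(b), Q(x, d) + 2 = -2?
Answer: 11141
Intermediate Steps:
Q(x, d) = -4 (Q(x, d) = -2 - 2 = -4)
A(c) = 1 + c/5 (A(c) = c*(1/5) + 1 = c/5 + 1 = 1 + c/5)
m(b, L) = 4/(1 + b/5)
z(q) = -4
Z = -11141 (Z = (20/(5 - 3))*(-4) - 11101 = (20/2)*(-4) - 11101 = (20*(1/2))*(-4) - 11101 = 10*(-4) - 11101 = -40 - 11101 = -11141)
-Z = -1*(-11141) = 11141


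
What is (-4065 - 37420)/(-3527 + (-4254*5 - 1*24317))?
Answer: 41485/49114 ≈ 0.84467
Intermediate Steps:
(-4065 - 37420)/(-3527 + (-4254*5 - 1*24317)) = -41485/(-3527 + (-21270 - 24317)) = -41485/(-3527 - 45587) = -41485/(-49114) = -41485*(-1/49114) = 41485/49114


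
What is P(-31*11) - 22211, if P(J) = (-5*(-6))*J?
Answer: -32441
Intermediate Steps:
P(J) = 30*J
P(-31*11) - 22211 = 30*(-31*11) - 22211 = 30*(-341) - 22211 = -10230 - 22211 = -32441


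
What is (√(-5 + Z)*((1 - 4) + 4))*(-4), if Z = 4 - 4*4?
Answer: -4*I*√17 ≈ -16.492*I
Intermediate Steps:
Z = -12 (Z = 4 - 1*16 = 4 - 16 = -12)
(√(-5 + Z)*((1 - 4) + 4))*(-4) = (√(-5 - 12)*((1 - 4) + 4))*(-4) = (√(-17)*(-3 + 4))*(-4) = ((I*√17)*1)*(-4) = (I*√17)*(-4) = -4*I*√17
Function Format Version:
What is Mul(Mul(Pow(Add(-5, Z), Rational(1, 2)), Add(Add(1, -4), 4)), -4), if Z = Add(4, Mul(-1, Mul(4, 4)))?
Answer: Mul(-4, I, Pow(17, Rational(1, 2))) ≈ Mul(-16.492, I)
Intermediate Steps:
Z = -12 (Z = Add(4, Mul(-1, 16)) = Add(4, -16) = -12)
Mul(Mul(Pow(Add(-5, Z), Rational(1, 2)), Add(Add(1, -4), 4)), -4) = Mul(Mul(Pow(Add(-5, -12), Rational(1, 2)), Add(Add(1, -4), 4)), -4) = Mul(Mul(Pow(-17, Rational(1, 2)), Add(-3, 4)), -4) = Mul(Mul(Mul(I, Pow(17, Rational(1, 2))), 1), -4) = Mul(Mul(I, Pow(17, Rational(1, 2))), -4) = Mul(-4, I, Pow(17, Rational(1, 2)))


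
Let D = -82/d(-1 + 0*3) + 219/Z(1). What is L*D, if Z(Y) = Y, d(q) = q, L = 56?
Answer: 16856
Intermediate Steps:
D = 301 (D = -82/(-1 + 0*3) + 219/1 = -82/(-1 + 0) + 219*1 = -82/(-1) + 219 = -82*(-1) + 219 = 82 + 219 = 301)
L*D = 56*301 = 16856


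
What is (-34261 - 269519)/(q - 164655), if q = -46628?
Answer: 303780/211283 ≈ 1.4378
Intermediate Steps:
(-34261 - 269519)/(q - 164655) = (-34261 - 269519)/(-46628 - 164655) = -303780/(-211283) = -303780*(-1/211283) = 303780/211283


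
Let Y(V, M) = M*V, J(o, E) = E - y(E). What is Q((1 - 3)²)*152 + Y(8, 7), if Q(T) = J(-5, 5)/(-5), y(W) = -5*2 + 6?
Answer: -1088/5 ≈ -217.60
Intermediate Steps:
y(W) = -4 (y(W) = -10 + 6 = -4)
J(o, E) = 4 + E (J(o, E) = E - 1*(-4) = E + 4 = 4 + E)
Q(T) = -9/5 (Q(T) = (4 + 5)/(-5) = 9*(-⅕) = -9/5)
Q((1 - 3)²)*152 + Y(8, 7) = -9/5*152 + 7*8 = -1368/5 + 56 = -1088/5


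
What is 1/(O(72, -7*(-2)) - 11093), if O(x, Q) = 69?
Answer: -1/11024 ≈ -9.0711e-5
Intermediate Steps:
1/(O(72, -7*(-2)) - 11093) = 1/(69 - 11093) = 1/(-11024) = -1/11024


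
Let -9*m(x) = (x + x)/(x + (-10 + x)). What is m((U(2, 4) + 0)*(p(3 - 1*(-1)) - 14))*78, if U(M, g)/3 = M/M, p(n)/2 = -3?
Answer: -8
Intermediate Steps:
p(n) = -6 (p(n) = 2*(-3) = -6)
U(M, g) = 3 (U(M, g) = 3*(M/M) = 3*1 = 3)
m(x) = -2*x/(9*(-10 + 2*x)) (m(x) = -(x + x)/(9*(x + (-10 + x))) = -2*x/(9*(-10 + 2*x)))
m((U(2, 4) + 0)*(p(3 - 1*(-1)) - 14))*78 = -(3 + 0)*(-6 - 14)/(-45 + 9*((3 + 0)*(-6 - 14)))*78 = -3*(-20)/(-45 + 9*(3*(-20)))*78 = -1*(-60)/(-45 + 9*(-60))*78 = -1*(-60)/(-45 - 540)*78 = -1*(-60)/(-585)*78 = -1*(-60)*(-1/585)*78 = -4/39*78 = -8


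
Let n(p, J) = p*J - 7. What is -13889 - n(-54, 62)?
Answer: -10534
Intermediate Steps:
n(p, J) = -7 + J*p (n(p, J) = J*p - 7 = -7 + J*p)
-13889 - n(-54, 62) = -13889 - (-7 + 62*(-54)) = -13889 - (-7 - 3348) = -13889 - 1*(-3355) = -13889 + 3355 = -10534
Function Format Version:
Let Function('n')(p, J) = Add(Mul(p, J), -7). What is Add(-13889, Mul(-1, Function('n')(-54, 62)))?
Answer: -10534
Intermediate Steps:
Function('n')(p, J) = Add(-7, Mul(J, p)) (Function('n')(p, J) = Add(Mul(J, p), -7) = Add(-7, Mul(J, p)))
Add(-13889, Mul(-1, Function('n')(-54, 62))) = Add(-13889, Mul(-1, Add(-7, Mul(62, -54)))) = Add(-13889, Mul(-1, Add(-7, -3348))) = Add(-13889, Mul(-1, -3355)) = Add(-13889, 3355) = -10534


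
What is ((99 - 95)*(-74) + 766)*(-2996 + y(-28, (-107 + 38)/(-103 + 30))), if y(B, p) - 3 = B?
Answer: -1419870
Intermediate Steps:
y(B, p) = 3 + B
((99 - 95)*(-74) + 766)*(-2996 + y(-28, (-107 + 38)/(-103 + 30))) = ((99 - 95)*(-74) + 766)*(-2996 + (3 - 28)) = (4*(-74) + 766)*(-2996 - 25) = (-296 + 766)*(-3021) = 470*(-3021) = -1419870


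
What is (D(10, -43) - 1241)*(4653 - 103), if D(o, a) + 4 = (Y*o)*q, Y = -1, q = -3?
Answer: -5528250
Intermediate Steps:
D(o, a) = -4 + 3*o (D(o, a) = -4 - o*(-3) = -4 + 3*o)
(D(10, -43) - 1241)*(4653 - 103) = ((-4 + 3*10) - 1241)*(4653 - 103) = ((-4 + 30) - 1241)*4550 = (26 - 1241)*4550 = -1215*4550 = -5528250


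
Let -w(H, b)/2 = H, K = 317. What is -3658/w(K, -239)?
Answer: 1829/317 ≈ 5.7697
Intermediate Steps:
w(H, b) = -2*H
-3658/w(K, -239) = -3658/((-2*317)) = -3658/(-634) = -3658*(-1/634) = 1829/317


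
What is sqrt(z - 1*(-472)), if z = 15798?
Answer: sqrt(16270) ≈ 127.55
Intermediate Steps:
sqrt(z - 1*(-472)) = sqrt(15798 - 1*(-472)) = sqrt(15798 + 472) = sqrt(16270)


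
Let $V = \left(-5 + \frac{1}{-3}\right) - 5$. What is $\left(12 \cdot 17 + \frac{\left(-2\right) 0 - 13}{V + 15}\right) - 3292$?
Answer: $- \frac{43271}{14} \approx -3090.8$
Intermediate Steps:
$V = - \frac{31}{3}$ ($V = \left(-5 - \frac{1}{3}\right) - 5 = - \frac{16}{3} - 5 = - \frac{31}{3} \approx -10.333$)
$\left(12 \cdot 17 + \frac{\left(-2\right) 0 - 13}{V + 15}\right) - 3292 = \left(12 \cdot 17 + \frac{\left(-2\right) 0 - 13}{- \frac{31}{3} + 15}\right) - 3292 = \left(204 + \frac{0 - 13}{\frac{14}{3}}\right) - 3292 = \left(204 - \frac{39}{14}\right) - 3292 = \frac{2817}{14} - 3292 = - \frac{43271}{14}$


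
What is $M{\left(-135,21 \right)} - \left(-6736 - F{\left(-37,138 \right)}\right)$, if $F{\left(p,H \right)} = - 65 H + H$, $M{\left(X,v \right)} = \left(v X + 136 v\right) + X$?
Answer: $-2210$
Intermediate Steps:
$M{\left(X,v \right)} = X + 136 v + X v$ ($M{\left(X,v \right)} = \left(X v + 136 v\right) + X = \left(136 v + X v\right) + X = X + 136 v + X v$)
$F{\left(p,H \right)} = - 64 H$
$M{\left(-135,21 \right)} - \left(-6736 - F{\left(-37,138 \right)}\right) = \left(-135 + 136 \cdot 21 - 2835\right) - \left(-6736 - \left(-64\right) 138\right) = \left(-135 + 2856 - 2835\right) - \left(-6736 - -8832\right) = -114 - \left(-6736 + 8832\right) = -114 - 2096 = -2210$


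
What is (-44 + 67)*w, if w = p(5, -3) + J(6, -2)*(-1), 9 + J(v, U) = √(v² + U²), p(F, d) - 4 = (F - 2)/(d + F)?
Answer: 667/2 - 46*√10 ≈ 188.04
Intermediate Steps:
p(F, d) = 4 + (-2 + F)/(F + d) (p(F, d) = 4 + (F - 2)/(d + F) = 4 + (-2 + F)/(F + d))
J(v, U) = -9 + √(U² + v²) (J(v, U) = -9 + √(v² + U²) = -9 + √(U² + v²))
w = 29/2 - 2*√10 (w = (-2 + 4*(-3) + 5*5)/(5 - 3) + (-9 + √((-2)² + 6²))*(-1) = (-2 - 12 + 25)/2 + (-9 + √(4 + 36))*(-1) = (½)*11 + (-9 + √40)*(-1) = 11/2 + (-9 + 2*√10)*(-1) = 11/2 + (9 - 2*√10) = 29/2 - 2*√10 ≈ 8.1754)
(-44 + 67)*w = (-44 + 67)*(29/2 - 2*√10) = 23*(29/2 - 2*√10) = 667/2 - 46*√10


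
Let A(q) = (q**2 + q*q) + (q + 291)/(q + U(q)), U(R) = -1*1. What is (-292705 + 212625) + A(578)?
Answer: 339327645/577 ≈ 5.8809e+5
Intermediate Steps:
U(R) = -1
A(q) = 2*q**2 + (291 + q)/(-1 + q) (A(q) = (q**2 + q*q) + (q + 291)/(q - 1) = (q**2 + q**2) + (291 + q)/(-1 + q) = 2*q**2 + (291 + q)/(-1 + q))
(-292705 + 212625) + A(578) = (-292705 + 212625) + (291 + 578 - 2*578**2 + 2*578**3)/(-1 + 578) = -80080 + (291 + 578 - 2*334084 + 2*193100552)/577 = -80080 + (291 + 578 - 668168 + 386201104)/577 = -80080 + (1/577)*385533805 = -80080 + 385533805/577 = 339327645/577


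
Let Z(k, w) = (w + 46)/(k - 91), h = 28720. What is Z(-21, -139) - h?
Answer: -3216547/112 ≈ -28719.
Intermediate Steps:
Z(k, w) = (46 + w)/(-91 + k)
Z(-21, -139) - h = (46 - 139)/(-91 - 21) - 1*28720 = -93/(-112) - 28720 = -1/112*(-93) - 28720 = 93/112 - 28720 = -3216547/112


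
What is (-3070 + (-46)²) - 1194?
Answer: -2148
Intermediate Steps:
(-3070 + (-46)²) - 1194 = (-3070 + 2116) - 1194 = -954 - 1194 = -2148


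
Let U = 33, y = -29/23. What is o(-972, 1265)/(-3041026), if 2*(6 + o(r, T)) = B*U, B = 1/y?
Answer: 1107/176379508 ≈ 6.2762e-6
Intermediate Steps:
y = -29/23 (y = -29*1/23 = -29/23 ≈ -1.2609)
B = -23/29 (B = 1/(-29/23) = -23/29 ≈ -0.79310)
o(r, T) = -1107/58 (o(r, T) = -6 + (-23/29*33)/2 = -6 + (1/2)*(-759/29) = -6 - 759/58 = -1107/58)
o(-972, 1265)/(-3041026) = -1107/58/(-3041026) = -1107/58*(-1/3041026) = 1107/176379508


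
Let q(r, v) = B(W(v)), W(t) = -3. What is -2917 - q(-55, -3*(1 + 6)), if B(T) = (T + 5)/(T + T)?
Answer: -8750/3 ≈ -2916.7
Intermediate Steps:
B(T) = (5 + T)/(2*T) (B(T) = (5 + T)/((2*T)) = (5 + T)*(1/(2*T)) = (5 + T)/(2*T))
q(r, v) = -1/3 (q(r, v) = (1/2)*(5 - 3)/(-3) = (1/2)*(-1/3)*2 = -1/3)
-2917 - q(-55, -3*(1 + 6)) = -2917 - 1*(-1/3) = -2917 + 1/3 = -8750/3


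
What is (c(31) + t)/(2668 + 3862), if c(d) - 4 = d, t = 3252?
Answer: 3287/6530 ≈ 0.50337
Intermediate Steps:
c(d) = 4 + d
(c(31) + t)/(2668 + 3862) = ((4 + 31) + 3252)/(2668 + 3862) = (35 + 3252)/6530 = 3287*(1/6530) = 3287/6530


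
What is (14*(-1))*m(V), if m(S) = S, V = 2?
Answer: -28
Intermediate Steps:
(14*(-1))*m(V) = (14*(-1))*2 = -14*2 = -28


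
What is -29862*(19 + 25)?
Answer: -1313928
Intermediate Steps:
-29862*(19 + 25) = -29862*44 = -1106*1188 = -1313928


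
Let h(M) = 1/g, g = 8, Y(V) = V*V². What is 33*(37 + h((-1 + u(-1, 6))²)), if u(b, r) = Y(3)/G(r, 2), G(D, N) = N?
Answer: 9801/8 ≈ 1225.1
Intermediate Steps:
Y(V) = V³
u(b, r) = 27/2 (u(b, r) = 3³/2 = 27*(½) = 27/2)
h(M) = ⅛ (h(M) = 1/8 = ⅛)
33*(37 + h((-1 + u(-1, 6))²)) = 33*(37 + ⅛) = 33*(297/8) = 9801/8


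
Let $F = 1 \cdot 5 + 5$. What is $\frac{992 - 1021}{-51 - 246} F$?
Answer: $\frac{290}{297} \approx 0.97643$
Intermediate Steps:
$F = 10$ ($F = 5 + 5 = 10$)
$\frac{992 - 1021}{-51 - 246} F = \frac{992 - 1021}{-51 - 246} \cdot 10 = - \frac{29}{-297} \cdot 10 = \left(-29\right) \left(- \frac{1}{297}\right) 10 = \frac{29}{297} \cdot 10 = \frac{290}{297}$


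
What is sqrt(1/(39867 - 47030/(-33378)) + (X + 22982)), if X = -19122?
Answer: sqrt(2031934719467830502)/22943582 ≈ 62.129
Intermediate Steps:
sqrt(1/(39867 - 47030/(-33378)) + (X + 22982)) = sqrt(1/(39867 - 47030/(-33378)) + (-19122 + 22982)) = sqrt(1/(39867 - 47030*(-1/33378)) + 3860) = sqrt(1/(39867 + 23515/16689) + 3860) = sqrt(1/(665363878/16689) + 3860) = sqrt(16689/665363878 + 3860) = sqrt(2568304585769/665363878) = sqrt(2031934719467830502)/22943582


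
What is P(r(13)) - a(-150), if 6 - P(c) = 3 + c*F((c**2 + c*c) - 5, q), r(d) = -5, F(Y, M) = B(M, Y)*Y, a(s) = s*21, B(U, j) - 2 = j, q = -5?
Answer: 13728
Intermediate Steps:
B(U, j) = 2 + j
a(s) = 21*s
F(Y, M) = Y*(2 + Y) (F(Y, M) = (2 + Y)*Y = Y*(2 + Y))
P(c) = 3 - c*(-5 + 2*c**2)*(-3 + 2*c**2) (P(c) = 6 - (3 + c*(((c**2 + c*c) - 5)*(2 + ((c**2 + c*c) - 5)))) = 6 - (3 + c*(((c**2 + c**2) - 5)*(2 + ((c**2 + c**2) - 5)))) = 6 - (3 + c*((2*c**2 - 5)*(2 + (2*c**2 - 5)))) = 6 - (3 + c*((-5 + 2*c**2)*(2 + (-5 + 2*c**2)))) = 6 - (3 + c*((-5 + 2*c**2)*(-3 + 2*c**2))) = 6 - (3 + c*(-5 + 2*c**2)*(-3 + 2*c**2)) = 6 + (-3 - c*(-5 + 2*c**2)*(-3 + 2*c**2)) = 3 - c*(-5 + 2*c**2)*(-3 + 2*c**2))
P(r(13)) - a(-150) = (3 - 15*(-5) - 4*(-5)**5 + 16*(-5)**3) - 21*(-150) = (3 + 75 - 4*(-3125) + 16*(-125)) - 1*(-3150) = (3 + 75 + 12500 - 2000) + 3150 = 10578 + 3150 = 13728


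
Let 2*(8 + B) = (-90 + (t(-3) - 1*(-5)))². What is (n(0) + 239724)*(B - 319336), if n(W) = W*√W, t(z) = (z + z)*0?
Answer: -75688418106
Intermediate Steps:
t(z) = 0 (t(z) = (2*z)*0 = 0)
n(W) = W^(3/2)
B = 7209/2 (B = -8 + (-90 + (0 - 1*(-5)))²/2 = -8 + (-90 + (0 + 5))²/2 = -8 + (-90 + 5)²/2 = -8 + (½)*(-85)² = -8 + (½)*7225 = -8 + 7225/2 = 7209/2 ≈ 3604.5)
(n(0) + 239724)*(B - 319336) = (0^(3/2) + 239724)*(7209/2 - 319336) = (0 + 239724)*(-631463/2) = 239724*(-631463/2) = -75688418106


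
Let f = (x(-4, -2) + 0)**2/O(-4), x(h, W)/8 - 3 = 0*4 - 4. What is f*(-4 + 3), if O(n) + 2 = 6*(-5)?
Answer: 2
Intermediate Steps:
O(n) = -32 (O(n) = -2 + 6*(-5) = -2 - 30 = -32)
x(h, W) = -8 (x(h, W) = 24 + 8*(0*4 - 4) = 24 + 8*(0 - 4) = 24 + 8*(-4) = 24 - 32 = -8)
f = -2 (f = (-8 + 0)**2/(-32) = (-8)**2*(-1/32) = 64*(-1/32) = -2)
f*(-4 + 3) = -2*(-4 + 3) = -2*(-1) = 2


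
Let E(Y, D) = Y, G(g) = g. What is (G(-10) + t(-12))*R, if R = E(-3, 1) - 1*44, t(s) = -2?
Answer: 564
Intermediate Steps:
R = -47 (R = -3 - 1*44 = -3 - 44 = -47)
(G(-10) + t(-12))*R = (-10 - 2)*(-47) = -12*(-47) = 564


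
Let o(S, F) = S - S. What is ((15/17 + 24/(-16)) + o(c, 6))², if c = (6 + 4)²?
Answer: 441/1156 ≈ 0.38149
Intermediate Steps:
c = 100 (c = 10² = 100)
o(S, F) = 0
((15/17 + 24/(-16)) + o(c, 6))² = ((15/17 + 24/(-16)) + 0)² = ((15*(1/17) + 24*(-1/16)) + 0)² = ((15/17 - 3/2) + 0)² = (-21/34 + 0)² = (-21/34)² = 441/1156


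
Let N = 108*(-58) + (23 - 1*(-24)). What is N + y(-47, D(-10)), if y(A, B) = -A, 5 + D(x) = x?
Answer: -6170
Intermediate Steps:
D(x) = -5 + x
N = -6217 (N = -6264 + (23 + 24) = -6264 + 47 = -6217)
N + y(-47, D(-10)) = -6217 - 1*(-47) = -6217 + 47 = -6170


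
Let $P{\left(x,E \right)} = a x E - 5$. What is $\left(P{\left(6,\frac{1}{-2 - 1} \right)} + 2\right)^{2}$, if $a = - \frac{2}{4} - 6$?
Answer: $100$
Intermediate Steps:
$a = - \frac{13}{2}$ ($a = \left(-2\right) \frac{1}{4} - 6 = - \frac{1}{2} - 6 = - \frac{13}{2} \approx -6.5$)
$P{\left(x,E \right)} = -5 - \frac{13 E x}{2}$ ($P{\left(x,E \right)} = - \frac{13 x E}{2} - 5 = - \frac{13 E x}{2} - 5 = -5 - \frac{13 E x}{2}$)
$\left(P{\left(6,\frac{1}{-2 - 1} \right)} + 2\right)^{2} = \left(\left(-5 - \frac{13}{2} \frac{1}{-2 - 1} \cdot 6\right) + 2\right)^{2} = \left(\left(-5 - \frac{13}{2} \frac{1}{-3} \cdot 6\right) + 2\right)^{2} = \left(\left(-5 - \left(- \frac{13}{6}\right) 6\right) + 2\right)^{2} = \left(\left(-5 + 13\right) + 2\right)^{2} = \left(8 + 2\right)^{2} = 10^{2} = 100$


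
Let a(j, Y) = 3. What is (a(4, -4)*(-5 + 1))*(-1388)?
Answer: 16656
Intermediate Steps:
(a(4, -4)*(-5 + 1))*(-1388) = (3*(-5 + 1))*(-1388) = (3*(-4))*(-1388) = -12*(-1388) = 16656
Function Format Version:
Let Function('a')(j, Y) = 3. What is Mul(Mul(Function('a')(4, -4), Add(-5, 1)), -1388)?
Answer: 16656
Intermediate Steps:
Mul(Mul(Function('a')(4, -4), Add(-5, 1)), -1388) = Mul(Mul(3, Add(-5, 1)), -1388) = Mul(Mul(3, -4), -1388) = Mul(-12, -1388) = 16656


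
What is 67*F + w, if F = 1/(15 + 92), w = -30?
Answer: -3143/107 ≈ -29.374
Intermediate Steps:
F = 1/107 ≈ 0.0093458
67*F + w = 67*(1/107) - 30 = 67/107 - 30 = -3143/107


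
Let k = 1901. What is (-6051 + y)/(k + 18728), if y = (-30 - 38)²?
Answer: -1427/20629 ≈ -0.069174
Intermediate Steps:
y = 4624 (y = (-68)² = 4624)
(-6051 + y)/(k + 18728) = (-6051 + 4624)/(1901 + 18728) = -1427/20629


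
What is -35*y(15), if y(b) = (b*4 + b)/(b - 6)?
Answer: -875/3 ≈ -291.67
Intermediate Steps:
y(b) = 5*b/(-6 + b) (y(b) = (4*b + b)/(-6 + b) = (5*b)/(-6 + b) = 5*b/(-6 + b))
-35*y(15) = -175*15/(-6 + 15) = -175*15/9 = -35*25/3 = -875/3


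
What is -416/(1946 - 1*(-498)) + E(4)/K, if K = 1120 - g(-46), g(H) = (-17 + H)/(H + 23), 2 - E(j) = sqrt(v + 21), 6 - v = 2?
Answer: -208819/1207759 ≈ -0.17290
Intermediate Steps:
v = 4 (v = 6 - 1*2 = 6 - 2 = 4)
E(j) = -3 (E(j) = 2 - sqrt(4 + 21) = 2 - sqrt(25) = 2 - 1*5 = 2 - 5 = -3)
g(H) = (-17 + H)/(23 + H)
K = 25697/23 (K = 1120 - (-17 - 46)/(23 - 46) = 1120 - (-63)/(-23) = 1120 - (-1)*(-63)/23 = 1120 - 1*63/23 = 1120 - 63/23 = 25697/23 ≈ 1117.3)
-416/(1946 - 1*(-498)) + E(4)/K = -416/(1946 - 1*(-498)) - 3/25697/23 = -416/(1946 + 498) - 3*23/25697 = -416/2444 - 69/25697 = -416*1/2444 - 69/25697 = -8/47 - 69/25697 = -208819/1207759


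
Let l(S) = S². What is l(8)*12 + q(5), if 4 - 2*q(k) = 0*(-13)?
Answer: 770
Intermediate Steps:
q(k) = 2 (q(k) = 2 - 0*(-13) = 2 - ½*0 = 2 + 0 = 2)
l(8)*12 + q(5) = 8²*12 + 2 = 64*12 + 2 = 768 + 2 = 770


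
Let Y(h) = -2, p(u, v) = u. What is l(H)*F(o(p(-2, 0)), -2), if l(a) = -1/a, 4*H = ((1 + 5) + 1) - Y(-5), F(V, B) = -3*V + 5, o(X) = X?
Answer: -44/9 ≈ -4.8889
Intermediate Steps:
F(V, B) = 5 - 3*V
H = 9/4 (H = (((1 + 5) + 1) - 1*(-2))/4 = ((6 + 1) + 2)/4 = (7 + 2)/4 = (¼)*9 = 9/4 ≈ 2.2500)
l(H)*F(o(p(-2, 0)), -2) = (-1/9/4)*(5 - 3*(-2)) = (-1*4/9)*(5 + 6) = -4/9*11 = -44/9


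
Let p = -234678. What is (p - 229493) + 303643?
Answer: -160528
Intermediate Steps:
(p - 229493) + 303643 = (-234678 - 229493) + 303643 = -464171 + 303643 = -160528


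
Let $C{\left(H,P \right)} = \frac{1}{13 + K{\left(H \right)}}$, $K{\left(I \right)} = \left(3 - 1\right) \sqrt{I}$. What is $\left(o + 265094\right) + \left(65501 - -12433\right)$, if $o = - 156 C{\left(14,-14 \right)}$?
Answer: $\frac{38760136}{113} + \frac{312 \sqrt{14}}{113} \approx 3.4302 \cdot 10^{5}$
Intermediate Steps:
$K{\left(I \right)} = 2 \sqrt{I}$
$C{\left(H,P \right)} = \frac{1}{13 + 2 \sqrt{H}}$
$o = - \frac{156}{13 + 2 \sqrt{14}} \approx -7.616$
$\left(o + 265094\right) + \left(65501 - -12433\right) = \left(\left(- \frac{2028}{113} + \frac{312 \sqrt{14}}{113}\right) + 265094\right) + \left(65501 - -12433\right) = \left(\frac{29953594}{113} + \frac{312 \sqrt{14}}{113}\right) + \left(65501 + 12433\right) = \left(\frac{29953594}{113} + \frac{312 \sqrt{14}}{113}\right) + 77934 = \frac{38760136}{113} + \frac{312 \sqrt{14}}{113}$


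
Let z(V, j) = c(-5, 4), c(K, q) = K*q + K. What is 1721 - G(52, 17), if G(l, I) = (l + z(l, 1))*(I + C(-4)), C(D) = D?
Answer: 1370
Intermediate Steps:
c(K, q) = K + K*q
z(V, j) = -25 (z(V, j) = -5*(1 + 4) = -5*5 = -25)
G(l, I) = (-25 + l)*(-4 + I) (G(l, I) = (l - 25)*(I - 4) = (-25 + l)*(-4 + I))
1721 - G(52, 17) = 1721 - (100 - 25*17 - 4*52 + 17*52) = 1721 - (100 - 425 - 208 + 884) = 1721 - 1*351 = 1721 - 351 = 1370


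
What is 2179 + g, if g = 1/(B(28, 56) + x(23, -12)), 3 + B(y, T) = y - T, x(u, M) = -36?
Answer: 145992/67 ≈ 2179.0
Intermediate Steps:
B(y, T) = -3 + y - T (B(y, T) = -3 + (y - T) = -3 + y - T)
g = -1/67 (g = 1/((-3 + 28 - 1*56) - 36) = 1/((-3 + 28 - 56) - 36) = 1/(-31 - 36) = 1/(-67) = -1/67 ≈ -0.014925)
2179 + g = 2179 - 1/67 = 145992/67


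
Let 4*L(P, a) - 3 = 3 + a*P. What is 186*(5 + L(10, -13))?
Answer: -4836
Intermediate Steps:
L(P, a) = 3/2 + P*a/4 (L(P, a) = ¾ + (3 + a*P)/4 = ¾ + (3 + P*a)/4 = ¾ + (¾ + P*a/4) = 3/2 + P*a/4)
186*(5 + L(10, -13)) = 186*(5 + (3/2 + (¼)*10*(-13))) = 186*(5 + (3/2 - 65/2)) = 186*(5 - 31) = 186*(-26) = -4836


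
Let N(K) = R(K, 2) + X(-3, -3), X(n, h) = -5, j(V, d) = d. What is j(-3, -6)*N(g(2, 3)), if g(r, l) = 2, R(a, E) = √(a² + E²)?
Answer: 30 - 12*√2 ≈ 13.029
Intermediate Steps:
R(a, E) = √(E² + a²)
N(K) = -5 + √(4 + K²) (N(K) = √(2² + K²) - 5 = √(4 + K²) - 5 = -5 + √(4 + K²))
j(-3, -6)*N(g(2, 3)) = -6*(-5 + √(4 + 2²)) = -6*(-5 + √(4 + 4)) = -6*(-5 + √8) = -6*(-5 + 2*√2) = 30 - 12*√2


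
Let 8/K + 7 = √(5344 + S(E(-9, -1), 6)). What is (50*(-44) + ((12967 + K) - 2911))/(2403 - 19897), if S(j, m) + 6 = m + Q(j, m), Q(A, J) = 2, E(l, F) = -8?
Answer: -20806644/46332859 - 36*√66/46332859 ≈ -0.44908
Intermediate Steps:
S(j, m) = -4 + m (S(j, m) = -6 + (m + 2) = -6 + (2 + m) = -4 + m)
K = 8/(-7 + 9*√66) (K = 8/(-7 + √(5344 + (-4 + 6))) = 8/(-7 + √(5344 + 2)) = 8/(-7 + √5346) = 8/(-7 + 9*√66) ≈ 0.12100)
(50*(-44) + ((12967 + K) - 2911))/(2403 - 19897) = (50*(-44) + ((12967 + (56/5297 + 72*√66/5297)) - 2911))/(2403 - 19897) = (-2200 + ((68686255/5297 + 72*√66/5297) - 2911))/(-17494) = (-2200 + (53266688/5297 + 72*√66/5297))*(-1/17494) = (41613288/5297 + 72*√66/5297)*(-1/17494) = -20806644/46332859 - 36*√66/46332859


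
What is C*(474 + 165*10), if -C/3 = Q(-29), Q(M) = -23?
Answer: 146556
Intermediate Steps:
C = 69 (C = -3*(-23) = 69)
C*(474 + 165*10) = 69*(474 + 165*10) = 69*(474 + 1650) = 69*2124 = 146556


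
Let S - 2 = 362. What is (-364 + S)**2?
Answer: 0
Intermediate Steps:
S = 364 (S = 2 + 362 = 364)
(-364 + S)**2 = (-364 + 364)**2 = 0**2 = 0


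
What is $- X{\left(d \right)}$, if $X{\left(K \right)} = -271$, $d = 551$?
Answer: $271$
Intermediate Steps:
$- X{\left(d \right)} = \left(-1\right) \left(-271\right) = 271$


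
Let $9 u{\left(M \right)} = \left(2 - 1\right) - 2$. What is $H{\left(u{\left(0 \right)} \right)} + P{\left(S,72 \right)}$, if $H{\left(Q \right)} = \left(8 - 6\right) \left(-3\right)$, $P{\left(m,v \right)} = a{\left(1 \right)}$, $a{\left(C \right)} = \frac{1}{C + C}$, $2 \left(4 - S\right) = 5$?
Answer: $- \frac{11}{2} \approx -5.5$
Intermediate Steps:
$S = \frac{3}{2}$ ($S = 4 - \frac{5}{2} = \frac{3}{2} \approx 1.5$)
$a{\left(C \right)} = \frac{1}{2 C}$
$P{\left(m,v \right)} = \frac{1}{2}$ ($P{\left(m,v \right)} = \frac{1}{2 \cdot 1} = \frac{1}{2} \cdot 1 = \frac{1}{2}$)
$u{\left(M \right)} = - \frac{1}{9}$ ($u{\left(M \right)} = \frac{\left(2 - 1\right) - 2}{9} = \frac{1 - 2}{9} = \frac{1}{9} \left(-1\right) = - \frac{1}{9}$)
$H{\left(Q \right)} = -6$ ($H{\left(Q \right)} = 2 \left(-3\right) = -6$)
$H{\left(u{\left(0 \right)} \right)} + P{\left(S,72 \right)} = -6 + \frac{1}{2} = - \frac{11}{2}$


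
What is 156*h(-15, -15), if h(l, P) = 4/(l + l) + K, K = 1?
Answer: 676/5 ≈ 135.20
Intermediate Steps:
h(l, P) = 1 + 2/l (h(l, P) = 4/(l + l) + 1 = 4/((2*l)) + 1 = 4*(1/(2*l)) + 1 = 2/l + 1 = 1 + 2/l)
156*h(-15, -15) = 156*((2 - 15)/(-15)) = 156*(-1/15*(-13)) = 156*(13/15) = 676/5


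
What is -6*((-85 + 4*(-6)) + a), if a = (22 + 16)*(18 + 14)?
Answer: -6642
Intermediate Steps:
a = 1216 (a = 38*32 = 1216)
-6*((-85 + 4*(-6)) + a) = -6*((-85 + 4*(-6)) + 1216) = -6*((-85 - 24) + 1216) = -6*(-109 + 1216) = -6*1107 = -6642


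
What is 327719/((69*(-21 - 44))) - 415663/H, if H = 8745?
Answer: -315343414/2614755 ≈ -120.60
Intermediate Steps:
327719/((69*(-21 - 44))) - 415663/H = 327719/((69*(-21 - 44))) - 415663/8745 = 327719/((69*(-65))) - 415663*1/8745 = 327719/(-4485) - 415663/8745 = 327719*(-1/4485) - 415663/8745 = -327719/4485 - 415663/8745 = -315343414/2614755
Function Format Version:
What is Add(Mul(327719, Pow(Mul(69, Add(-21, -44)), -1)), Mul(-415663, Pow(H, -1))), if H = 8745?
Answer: Rational(-315343414, 2614755) ≈ -120.60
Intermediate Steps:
Add(Mul(327719, Pow(Mul(69, Add(-21, -44)), -1)), Mul(-415663, Pow(H, -1))) = Add(Mul(327719, Pow(Mul(69, Add(-21, -44)), -1)), Mul(-415663, Pow(8745, -1))) = Add(Mul(327719, Pow(Mul(69, -65), -1)), Mul(-415663, Rational(1, 8745))) = Add(Mul(327719, Pow(-4485, -1)), Rational(-415663, 8745)) = Add(Mul(327719, Rational(-1, 4485)), Rational(-415663, 8745)) = Add(Rational(-327719, 4485), Rational(-415663, 8745)) = Rational(-315343414, 2614755)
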